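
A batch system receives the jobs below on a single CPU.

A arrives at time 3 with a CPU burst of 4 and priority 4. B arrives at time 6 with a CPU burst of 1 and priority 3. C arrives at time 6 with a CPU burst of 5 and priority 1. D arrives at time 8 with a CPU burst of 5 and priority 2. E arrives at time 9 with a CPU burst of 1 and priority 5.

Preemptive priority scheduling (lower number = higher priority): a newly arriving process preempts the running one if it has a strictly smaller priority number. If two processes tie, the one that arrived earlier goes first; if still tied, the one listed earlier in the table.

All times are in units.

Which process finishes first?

C

Gantt: | idle 0-3 | A 3-6 | C 6-11 | D 11-16 | B 16-17 | A 17-18 | E 18-19 |
Completion: A=18  B=17  C=11  D=16  E=19
Finish order: C → D → B → A → E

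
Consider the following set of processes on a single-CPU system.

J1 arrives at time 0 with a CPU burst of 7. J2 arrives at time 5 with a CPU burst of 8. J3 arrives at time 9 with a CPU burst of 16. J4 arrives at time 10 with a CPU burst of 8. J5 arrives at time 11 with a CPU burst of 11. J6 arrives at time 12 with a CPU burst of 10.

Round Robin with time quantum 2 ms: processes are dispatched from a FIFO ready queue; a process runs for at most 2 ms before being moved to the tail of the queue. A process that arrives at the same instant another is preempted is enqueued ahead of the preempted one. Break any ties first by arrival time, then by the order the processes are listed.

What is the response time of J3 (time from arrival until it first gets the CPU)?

2

Gantt: | J1 0-6 | J2 6-8 | J1 8-9 | J2 9-11 | J3 11-13 | J4 13-15 | J5 15-17 | J2 17-19 | J6 19-21 | J3 21-23 | J4 23-25 | J5 25-27 | J2 27-29 | J6 29-31 | J3 31-33 | J4 33-35 | J5 35-37 | J6 37-39 | J3 39-41 | J4 41-43 | J5 43-45 | J6 45-47 | J3 47-49 | J5 49-51 | J6 51-53 | J3 53-55 | J5 55-56 | J3 56-60 |
Completion: J1=9  J2=29  J3=60  J4=43  J5=56  J6=53
Response(J3) = first start − arrival = 11 − 9 = 2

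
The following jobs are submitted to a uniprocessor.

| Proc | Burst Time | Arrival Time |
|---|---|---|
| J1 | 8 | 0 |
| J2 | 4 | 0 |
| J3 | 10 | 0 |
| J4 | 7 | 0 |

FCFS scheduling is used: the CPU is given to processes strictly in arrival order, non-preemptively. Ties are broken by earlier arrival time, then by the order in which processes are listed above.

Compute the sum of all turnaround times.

71

Schedule: | J1 0-8 | J2 8-12 | J3 12-22 | J4 22-29 |
Completion: J1=8  J2=12  J3=22  J4=29
Turnaround (C−A): J1=8  J2=12  J3=22  J4=29
Turnaround = completion − arrival: J1=8, J2=12, J3=22, J4=29
Total turnaround = 8 + 12 + 22 + 29 = 71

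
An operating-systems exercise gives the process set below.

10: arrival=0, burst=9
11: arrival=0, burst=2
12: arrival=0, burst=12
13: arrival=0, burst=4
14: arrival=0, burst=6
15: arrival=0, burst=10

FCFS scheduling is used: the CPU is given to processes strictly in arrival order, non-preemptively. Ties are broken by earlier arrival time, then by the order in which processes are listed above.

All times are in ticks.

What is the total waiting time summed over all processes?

Schedule: | 10 0-9 | 11 9-11 | 12 11-23 | 13 23-27 | 14 27-33 | 15 33-43 |
Completion: 10=9  11=11  12=23  13=27  14=33  15=43
Turnaround (C−A): 10=9  11=11  12=23  13=27  14=33  15=43
Waiting = turnaround − burst: 10=0, 11=9, 12=11, 13=23, 14=27, 15=33
Total waiting = 0 + 9 + 11 + 23 + 27 + 33 = 103

103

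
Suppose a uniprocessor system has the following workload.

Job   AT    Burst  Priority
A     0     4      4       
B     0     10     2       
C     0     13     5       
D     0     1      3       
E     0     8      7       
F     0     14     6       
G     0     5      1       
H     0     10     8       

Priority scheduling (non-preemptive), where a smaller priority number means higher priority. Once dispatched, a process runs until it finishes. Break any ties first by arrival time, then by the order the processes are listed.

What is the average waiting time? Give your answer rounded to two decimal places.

Gantt: | G 0-5 | B 5-15 | D 15-16 | A 16-20 | C 20-33 | F 33-47 | E 47-55 | H 55-65 |
Completion: A=20  B=15  C=33  D=16  E=55  F=47  G=5  H=65
Turnaround (C−A): A=20  B=15  C=33  D=16  E=55  F=47  G=5  H=65
Waiting times: A=16, B=5, C=20, D=15, E=47, F=33, G=0, H=55
Average waiting = (16+5+20+15+47+33+0+55) / 8 = 191/8 = 23.88

23.88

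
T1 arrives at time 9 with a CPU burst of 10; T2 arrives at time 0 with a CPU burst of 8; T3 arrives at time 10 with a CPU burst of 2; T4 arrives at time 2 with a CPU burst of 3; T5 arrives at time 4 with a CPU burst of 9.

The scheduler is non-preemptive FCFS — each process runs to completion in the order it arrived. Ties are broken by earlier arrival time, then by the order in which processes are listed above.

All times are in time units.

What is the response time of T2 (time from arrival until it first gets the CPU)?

0

Gantt: | T2 0-8 | T4 8-11 | T5 11-20 | T1 20-30 | T3 30-32 |
Completion: T1=30  T2=8  T3=32  T4=11  T5=20
Response(T2) = first start − arrival = 0 − 0 = 0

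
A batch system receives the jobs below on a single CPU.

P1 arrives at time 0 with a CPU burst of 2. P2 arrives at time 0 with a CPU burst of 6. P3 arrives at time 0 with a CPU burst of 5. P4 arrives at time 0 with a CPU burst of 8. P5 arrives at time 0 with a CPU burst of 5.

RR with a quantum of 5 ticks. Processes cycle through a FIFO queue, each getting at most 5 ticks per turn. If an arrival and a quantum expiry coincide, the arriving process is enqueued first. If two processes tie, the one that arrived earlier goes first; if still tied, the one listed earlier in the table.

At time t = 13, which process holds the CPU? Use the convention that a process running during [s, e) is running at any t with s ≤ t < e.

Timeline: | P1 0-2 | P2 2-7 | P3 7-12 | P4 12-17 | P5 17-22 | P2 22-23 | P4 23-26 |
Completion: P1=2  P2=23  P3=12  P4=26  P5=22
Turnaround (C−A): P1=2  P2=23  P3=12  P4=26  P5=22

P4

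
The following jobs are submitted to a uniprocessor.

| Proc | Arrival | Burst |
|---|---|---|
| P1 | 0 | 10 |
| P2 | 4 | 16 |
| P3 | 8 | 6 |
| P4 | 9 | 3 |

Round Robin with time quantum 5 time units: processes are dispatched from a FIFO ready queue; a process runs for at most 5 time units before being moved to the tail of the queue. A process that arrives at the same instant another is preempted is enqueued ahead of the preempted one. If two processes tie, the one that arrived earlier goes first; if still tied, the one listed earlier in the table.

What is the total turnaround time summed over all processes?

81

Gantt: | P1 0-5 | P2 5-10 | P1 10-15 | P3 15-20 | P4 20-23 | P2 23-28 | P3 28-29 | P2 29-35 |
Completion: P1=15  P2=35  P3=29  P4=23
Turnaround (C−A): P1=15  P2=31  P3=21  P4=14
Turnaround = completion − arrival: P1=15, P2=31, P3=21, P4=14
Total turnaround = 15 + 31 + 21 + 14 = 81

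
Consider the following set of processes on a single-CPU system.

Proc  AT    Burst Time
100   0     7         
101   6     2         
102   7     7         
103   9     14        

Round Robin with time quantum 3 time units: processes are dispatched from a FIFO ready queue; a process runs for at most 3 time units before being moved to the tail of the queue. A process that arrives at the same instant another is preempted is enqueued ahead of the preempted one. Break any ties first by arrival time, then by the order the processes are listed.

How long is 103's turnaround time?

Gantt: | 100 0-6 | 101 6-8 | 100 8-9 | 102 9-12 | 103 12-15 | 102 15-18 | 103 18-21 | 102 21-22 | 103 22-30 |
Completion: 100=9  101=8  102=22  103=30
Turnaround (C−A): 100=9  101=2  102=15  103=21
Turnaround(103) = completion − arrival = 30 − 9 = 21

21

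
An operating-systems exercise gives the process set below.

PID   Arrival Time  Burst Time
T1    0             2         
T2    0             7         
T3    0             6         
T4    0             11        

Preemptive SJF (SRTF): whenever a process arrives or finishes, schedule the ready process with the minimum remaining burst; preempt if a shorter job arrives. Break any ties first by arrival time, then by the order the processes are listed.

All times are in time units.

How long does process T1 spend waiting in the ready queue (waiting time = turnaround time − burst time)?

0

Timeline: | T1 0-2 | T3 2-8 | T2 8-15 | T4 15-26 |
Completion: T1=2  T2=15  T3=8  T4=26
Turnaround (C−A): T1=2  T2=15  T3=8  T4=26
Waiting(T1) = turnaround − burst = 2 − 2 = 0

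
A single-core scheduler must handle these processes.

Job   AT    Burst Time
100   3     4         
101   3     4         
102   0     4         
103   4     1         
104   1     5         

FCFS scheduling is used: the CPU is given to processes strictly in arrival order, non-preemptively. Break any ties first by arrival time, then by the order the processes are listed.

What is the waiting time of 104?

3

Schedule: | 102 0-4 | 104 4-9 | 100 9-13 | 101 13-17 | 103 17-18 |
Completion: 100=13  101=17  102=4  103=18  104=9
Waiting(104) = turnaround − burst = 8 − 5 = 3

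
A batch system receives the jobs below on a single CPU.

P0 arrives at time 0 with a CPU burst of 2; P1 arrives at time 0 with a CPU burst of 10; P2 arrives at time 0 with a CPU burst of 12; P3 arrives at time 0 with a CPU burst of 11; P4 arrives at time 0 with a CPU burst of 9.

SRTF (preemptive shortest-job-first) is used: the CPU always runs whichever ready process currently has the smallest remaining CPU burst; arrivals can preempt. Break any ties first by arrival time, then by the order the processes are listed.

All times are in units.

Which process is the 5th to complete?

Gantt: | P0 0-2 | P4 2-11 | P1 11-21 | P3 21-32 | P2 32-44 |
Completion: P0=2  P1=21  P2=44  P3=32  P4=11
Finish order: P0 → P4 → P1 → P3 → P2

P2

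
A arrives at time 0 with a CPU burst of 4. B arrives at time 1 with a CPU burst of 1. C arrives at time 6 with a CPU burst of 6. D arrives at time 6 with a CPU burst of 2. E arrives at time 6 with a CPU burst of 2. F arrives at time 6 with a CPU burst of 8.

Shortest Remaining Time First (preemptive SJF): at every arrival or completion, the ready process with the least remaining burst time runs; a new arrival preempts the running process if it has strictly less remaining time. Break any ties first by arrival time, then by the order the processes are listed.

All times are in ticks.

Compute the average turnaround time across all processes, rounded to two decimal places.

6.67

Timeline: | A 0-1 | B 1-2 | A 2-5 | idle 5-6 | D 6-8 | E 8-10 | C 10-16 | F 16-24 |
Completion: A=5  B=2  C=16  D=8  E=10  F=24
Turnaround times: A=5, B=1, C=10, D=2, E=4, F=18
Average turnaround = (5+1+10+2+4+18) / 6 = 40/6 = 6.67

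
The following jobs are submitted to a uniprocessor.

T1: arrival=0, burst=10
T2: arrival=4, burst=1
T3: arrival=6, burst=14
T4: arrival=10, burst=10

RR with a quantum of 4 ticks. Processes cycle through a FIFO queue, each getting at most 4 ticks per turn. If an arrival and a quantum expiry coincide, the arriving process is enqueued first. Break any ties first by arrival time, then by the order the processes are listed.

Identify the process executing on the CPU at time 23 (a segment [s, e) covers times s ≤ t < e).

T4

Schedule: | T1 0-4 | T2 4-5 | T1 5-9 | T3 9-13 | T1 13-15 | T4 15-19 | T3 19-23 | T4 23-27 | T3 27-31 | T4 31-33 | T3 33-35 |
Completion: T1=15  T2=5  T3=35  T4=33
Turnaround (C−A): T1=15  T2=1  T3=29  T4=23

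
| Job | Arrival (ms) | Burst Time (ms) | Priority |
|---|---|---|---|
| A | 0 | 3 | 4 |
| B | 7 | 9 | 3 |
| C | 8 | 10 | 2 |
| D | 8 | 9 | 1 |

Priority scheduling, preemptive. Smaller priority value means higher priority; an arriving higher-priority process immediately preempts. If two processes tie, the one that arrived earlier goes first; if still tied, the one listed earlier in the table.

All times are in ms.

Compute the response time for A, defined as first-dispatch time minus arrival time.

0

Schedule: | A 0-3 | idle 3-7 | B 7-8 | D 8-17 | C 17-27 | B 27-35 |
Completion: A=3  B=35  C=27  D=17
Turnaround (C−A): A=3  B=28  C=19  D=9
Response(A) = first start − arrival = 0 − 0 = 0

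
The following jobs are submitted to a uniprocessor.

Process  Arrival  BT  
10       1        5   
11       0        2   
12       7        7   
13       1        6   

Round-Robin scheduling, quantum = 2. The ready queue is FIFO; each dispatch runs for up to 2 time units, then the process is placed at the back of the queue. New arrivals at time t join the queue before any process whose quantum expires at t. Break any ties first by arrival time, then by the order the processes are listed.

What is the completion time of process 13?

15

Schedule: | 11 0-2 | 10 2-4 | 13 4-6 | 10 6-8 | 13 8-10 | 12 10-12 | 10 12-13 | 13 13-15 | 12 15-20 |
Completion: 10=13  11=2  12=20  13=15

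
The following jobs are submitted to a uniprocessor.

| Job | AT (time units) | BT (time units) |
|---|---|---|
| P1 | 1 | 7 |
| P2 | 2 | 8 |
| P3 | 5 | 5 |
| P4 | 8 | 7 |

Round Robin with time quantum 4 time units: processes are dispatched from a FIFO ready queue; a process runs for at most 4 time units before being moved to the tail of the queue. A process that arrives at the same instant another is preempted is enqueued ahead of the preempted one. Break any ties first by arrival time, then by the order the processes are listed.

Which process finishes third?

Schedule: | idle 0-1 | P1 1-5 | P2 5-9 | P3 9-13 | P1 13-16 | P4 16-20 | P2 20-24 | P3 24-25 | P4 25-28 |
Completion: P1=16  P2=24  P3=25  P4=28
Turnaround (C−A): P1=15  P2=22  P3=20  P4=20
Finish order: P1 → P2 → P3 → P4

P3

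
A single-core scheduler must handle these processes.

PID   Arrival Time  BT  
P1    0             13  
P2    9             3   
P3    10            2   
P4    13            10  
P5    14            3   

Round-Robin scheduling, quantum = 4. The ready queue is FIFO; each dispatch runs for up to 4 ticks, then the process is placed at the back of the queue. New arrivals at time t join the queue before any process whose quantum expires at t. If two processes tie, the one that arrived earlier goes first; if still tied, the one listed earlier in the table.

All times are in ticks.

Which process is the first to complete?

P2

Timeline: | P1 0-12 | P2 12-15 | P3 15-17 | P1 17-18 | P4 18-22 | P5 22-25 | P4 25-31 |
Completion: P1=18  P2=15  P3=17  P4=31  P5=25
Finish order: P2 → P3 → P1 → P5 → P4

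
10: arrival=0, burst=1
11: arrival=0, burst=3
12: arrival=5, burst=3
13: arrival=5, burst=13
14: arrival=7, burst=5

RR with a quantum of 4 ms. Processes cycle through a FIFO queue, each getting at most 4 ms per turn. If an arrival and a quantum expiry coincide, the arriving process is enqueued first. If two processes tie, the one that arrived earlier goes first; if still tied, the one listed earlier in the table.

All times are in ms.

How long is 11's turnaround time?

4

Schedule: | 10 0-1 | 11 1-4 | idle 4-5 | 12 5-8 | 13 8-12 | 14 12-16 | 13 16-20 | 14 20-21 | 13 21-26 |
Completion: 10=1  11=4  12=8  13=26  14=21
Turnaround (C−A): 10=1  11=4  12=3  13=21  14=14
Turnaround(11) = completion − arrival = 4 − 0 = 4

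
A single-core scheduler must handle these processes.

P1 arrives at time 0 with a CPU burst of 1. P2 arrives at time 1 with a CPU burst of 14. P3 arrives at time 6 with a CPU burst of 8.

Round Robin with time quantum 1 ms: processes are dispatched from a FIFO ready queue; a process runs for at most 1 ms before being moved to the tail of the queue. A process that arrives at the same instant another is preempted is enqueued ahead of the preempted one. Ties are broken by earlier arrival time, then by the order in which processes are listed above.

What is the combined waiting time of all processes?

15

Schedule: | P1 0-1 | P2 1-6 | P3 6-7 | P2 7-8 | P3 8-9 | P2 9-10 | P3 10-11 | P2 11-12 | P3 12-13 | P2 13-14 | P3 14-15 | P2 15-16 | P3 16-17 | P2 17-18 | P3 18-19 | P2 19-20 | P3 20-21 | P2 21-23 |
Completion: P1=1  P2=23  P3=21
Turnaround (C−A): P1=1  P2=22  P3=15
Waiting = turnaround − burst: P1=0, P2=8, P3=7
Total waiting = 0 + 8 + 7 = 15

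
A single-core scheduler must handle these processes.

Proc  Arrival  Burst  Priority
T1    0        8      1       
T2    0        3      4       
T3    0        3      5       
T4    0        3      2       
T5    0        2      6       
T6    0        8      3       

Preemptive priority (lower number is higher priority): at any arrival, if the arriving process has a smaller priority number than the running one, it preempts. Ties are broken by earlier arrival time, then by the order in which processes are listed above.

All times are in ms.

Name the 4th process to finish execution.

Gantt: | T1 0-8 | T4 8-11 | T6 11-19 | T2 19-22 | T3 22-25 | T5 25-27 |
Completion: T1=8  T2=22  T3=25  T4=11  T5=27  T6=19
Finish order: T1 → T4 → T6 → T2 → T3 → T5

T2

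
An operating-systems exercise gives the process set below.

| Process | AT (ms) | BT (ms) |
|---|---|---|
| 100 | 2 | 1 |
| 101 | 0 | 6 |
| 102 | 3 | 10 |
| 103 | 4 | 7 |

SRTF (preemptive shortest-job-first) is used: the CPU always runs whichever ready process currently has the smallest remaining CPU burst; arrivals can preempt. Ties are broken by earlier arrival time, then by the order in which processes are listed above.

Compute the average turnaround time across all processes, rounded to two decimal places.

9.75

Schedule: | 101 0-2 | 100 2-3 | 101 3-7 | 103 7-14 | 102 14-24 |
Completion: 100=3  101=7  102=24  103=14
Turnaround (C−A): 100=1  101=7  102=21  103=10
Turnaround times: 100=1, 101=7, 102=21, 103=10
Average turnaround = (1+7+21+10) / 4 = 39/4 = 9.75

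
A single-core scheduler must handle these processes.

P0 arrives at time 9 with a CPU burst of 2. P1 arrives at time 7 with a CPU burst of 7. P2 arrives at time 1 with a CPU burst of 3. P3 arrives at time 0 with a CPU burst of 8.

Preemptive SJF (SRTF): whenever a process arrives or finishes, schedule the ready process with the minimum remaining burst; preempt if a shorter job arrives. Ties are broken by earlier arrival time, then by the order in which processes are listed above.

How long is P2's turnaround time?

Gantt: | P3 0-1 | P2 1-4 | P3 4-11 | P0 11-13 | P1 13-20 |
Completion: P0=13  P1=20  P2=4  P3=11
Turnaround (C−A): P0=4  P1=13  P2=3  P3=11
Turnaround(P2) = completion − arrival = 4 − 1 = 3

3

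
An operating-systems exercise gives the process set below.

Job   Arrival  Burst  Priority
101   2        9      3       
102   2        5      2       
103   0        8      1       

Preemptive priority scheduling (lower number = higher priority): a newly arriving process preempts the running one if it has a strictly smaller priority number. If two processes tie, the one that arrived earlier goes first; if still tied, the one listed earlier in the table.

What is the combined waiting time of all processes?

Schedule: | 103 0-8 | 102 8-13 | 101 13-22 |
Completion: 101=22  102=13  103=8
Turnaround (C−A): 101=20  102=11  103=8
Waiting = turnaround − burst: 101=11, 102=6, 103=0
Total waiting = 11 + 6 + 0 = 17

17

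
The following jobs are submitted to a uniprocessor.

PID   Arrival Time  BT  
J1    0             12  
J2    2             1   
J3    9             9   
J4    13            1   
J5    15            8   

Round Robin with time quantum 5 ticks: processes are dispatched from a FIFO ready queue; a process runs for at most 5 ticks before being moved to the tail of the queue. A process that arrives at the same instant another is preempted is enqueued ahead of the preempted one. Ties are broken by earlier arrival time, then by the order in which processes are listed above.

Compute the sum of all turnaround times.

Gantt: | J1 0-5 | J2 5-6 | J1 6-11 | J3 11-16 | J1 16-18 | J4 18-19 | J5 19-24 | J3 24-28 | J5 28-31 |
Completion: J1=18  J2=6  J3=28  J4=19  J5=31
Turnaround = completion − arrival: J1=18, J2=4, J3=19, J4=6, J5=16
Total turnaround = 18 + 4 + 19 + 6 + 16 = 63

63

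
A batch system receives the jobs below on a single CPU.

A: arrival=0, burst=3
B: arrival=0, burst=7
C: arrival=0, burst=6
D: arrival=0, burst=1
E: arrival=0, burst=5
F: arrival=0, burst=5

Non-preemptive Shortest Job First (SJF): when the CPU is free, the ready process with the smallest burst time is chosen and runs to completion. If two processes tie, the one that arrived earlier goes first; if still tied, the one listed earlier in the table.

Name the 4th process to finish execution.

F

Gantt: | D 0-1 | A 1-4 | E 4-9 | F 9-14 | C 14-20 | B 20-27 |
Completion: A=4  B=27  C=20  D=1  E=9  F=14
Turnaround (C−A): A=4  B=27  C=20  D=1  E=9  F=14
Finish order: D → A → E → F → C → B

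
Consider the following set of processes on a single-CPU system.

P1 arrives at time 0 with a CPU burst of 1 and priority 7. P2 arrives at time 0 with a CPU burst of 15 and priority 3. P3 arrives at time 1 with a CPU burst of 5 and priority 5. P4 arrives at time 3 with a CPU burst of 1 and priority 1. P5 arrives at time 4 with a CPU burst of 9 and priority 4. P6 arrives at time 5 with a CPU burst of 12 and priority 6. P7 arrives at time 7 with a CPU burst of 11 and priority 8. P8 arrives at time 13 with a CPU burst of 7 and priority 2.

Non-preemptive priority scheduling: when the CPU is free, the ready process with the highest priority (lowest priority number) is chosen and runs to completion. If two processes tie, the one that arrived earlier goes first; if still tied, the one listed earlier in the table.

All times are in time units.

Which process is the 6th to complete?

P6

Schedule: | P2 0-15 | P4 15-16 | P8 16-23 | P5 23-32 | P3 32-37 | P6 37-49 | P1 49-50 | P7 50-61 |
Completion: P1=50  P2=15  P3=37  P4=16  P5=32  P6=49  P7=61  P8=23
Turnaround (C−A): P1=50  P2=15  P3=36  P4=13  P5=28  P6=44  P7=54  P8=10
Finish order: P2 → P4 → P8 → P5 → P3 → P6 → P1 → P7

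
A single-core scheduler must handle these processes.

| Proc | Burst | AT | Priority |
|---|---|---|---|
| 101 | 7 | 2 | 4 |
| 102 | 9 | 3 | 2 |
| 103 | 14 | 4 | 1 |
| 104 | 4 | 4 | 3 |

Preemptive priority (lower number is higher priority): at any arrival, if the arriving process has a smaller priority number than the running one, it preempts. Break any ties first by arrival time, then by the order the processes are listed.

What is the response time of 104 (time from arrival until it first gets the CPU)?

22

Timeline: | idle 0-2 | 101 2-3 | 102 3-4 | 103 4-18 | 102 18-26 | 104 26-30 | 101 30-36 |
Completion: 101=36  102=26  103=18  104=30
Turnaround (C−A): 101=34  102=23  103=14  104=26
Response(104) = first start − arrival = 26 − 4 = 22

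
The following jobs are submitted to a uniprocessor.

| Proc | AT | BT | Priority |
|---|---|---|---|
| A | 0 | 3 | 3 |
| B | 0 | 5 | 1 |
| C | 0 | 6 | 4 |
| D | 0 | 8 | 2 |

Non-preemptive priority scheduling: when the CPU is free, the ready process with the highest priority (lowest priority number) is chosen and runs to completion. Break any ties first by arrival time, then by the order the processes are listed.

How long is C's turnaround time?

22

Gantt: | B 0-5 | D 5-13 | A 13-16 | C 16-22 |
Completion: A=16  B=5  C=22  D=13
Turnaround(C) = completion − arrival = 22 − 0 = 22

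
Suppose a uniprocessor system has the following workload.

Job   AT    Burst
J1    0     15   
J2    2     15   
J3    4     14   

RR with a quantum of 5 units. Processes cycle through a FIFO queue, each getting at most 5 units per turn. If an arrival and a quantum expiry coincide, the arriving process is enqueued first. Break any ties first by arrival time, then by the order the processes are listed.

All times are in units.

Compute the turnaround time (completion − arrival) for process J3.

Timeline: | J1 0-5 | J2 5-10 | J3 10-15 | J1 15-20 | J2 20-25 | J3 25-30 | J1 30-35 | J2 35-40 | J3 40-44 |
Completion: J1=35  J2=40  J3=44
Turnaround (C−A): J1=35  J2=38  J3=40
Turnaround(J3) = completion − arrival = 44 − 4 = 40

40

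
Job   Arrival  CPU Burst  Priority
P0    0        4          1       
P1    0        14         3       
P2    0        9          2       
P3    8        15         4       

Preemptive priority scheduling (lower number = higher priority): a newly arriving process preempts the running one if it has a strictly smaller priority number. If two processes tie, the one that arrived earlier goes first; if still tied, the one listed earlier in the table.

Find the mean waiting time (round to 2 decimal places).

9.00

Timeline: | P0 0-4 | P2 4-13 | P1 13-27 | P3 27-42 |
Completion: P0=4  P1=27  P2=13  P3=42
Turnaround (C−A): P0=4  P1=27  P2=13  P3=34
Waiting times: P0=0, P1=13, P2=4, P3=19
Average waiting = (0+13+4+19) / 4 = 36/4 = 9.00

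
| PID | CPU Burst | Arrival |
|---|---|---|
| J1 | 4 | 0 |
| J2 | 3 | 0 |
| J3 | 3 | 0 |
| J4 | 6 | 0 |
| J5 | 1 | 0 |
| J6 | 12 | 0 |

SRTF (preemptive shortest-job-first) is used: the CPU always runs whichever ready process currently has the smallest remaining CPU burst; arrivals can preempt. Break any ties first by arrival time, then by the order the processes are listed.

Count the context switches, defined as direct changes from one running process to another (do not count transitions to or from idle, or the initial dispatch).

5

Gantt: | J5 0-1 | J2 1-4 | J3 4-7 | J1 7-11 | J4 11-17 | J6 17-29 |
Completion: J1=11  J2=4  J3=7  J4=17  J5=1  J6=29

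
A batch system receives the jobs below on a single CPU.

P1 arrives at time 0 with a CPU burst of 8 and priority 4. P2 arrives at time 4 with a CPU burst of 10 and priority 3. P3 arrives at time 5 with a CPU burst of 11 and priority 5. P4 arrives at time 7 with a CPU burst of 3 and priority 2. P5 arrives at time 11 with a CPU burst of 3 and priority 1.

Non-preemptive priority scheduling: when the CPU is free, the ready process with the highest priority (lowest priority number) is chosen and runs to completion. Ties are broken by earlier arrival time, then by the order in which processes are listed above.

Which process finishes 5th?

P3

Schedule: | P1 0-8 | P4 8-11 | P5 11-14 | P2 14-24 | P3 24-35 |
Completion: P1=8  P2=24  P3=35  P4=11  P5=14
Turnaround (C−A): P1=8  P2=20  P3=30  P4=4  P5=3
Finish order: P1 → P4 → P5 → P2 → P3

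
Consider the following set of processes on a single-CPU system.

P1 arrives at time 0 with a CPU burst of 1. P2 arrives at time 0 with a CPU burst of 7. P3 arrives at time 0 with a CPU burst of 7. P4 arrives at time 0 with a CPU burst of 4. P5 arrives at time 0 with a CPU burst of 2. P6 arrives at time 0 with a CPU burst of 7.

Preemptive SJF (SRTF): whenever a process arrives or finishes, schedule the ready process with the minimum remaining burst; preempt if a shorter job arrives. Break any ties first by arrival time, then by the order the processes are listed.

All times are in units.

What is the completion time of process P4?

Schedule: | P1 0-1 | P5 1-3 | P4 3-7 | P2 7-14 | P3 14-21 | P6 21-28 |
Completion: P1=1  P2=14  P3=21  P4=7  P5=3  P6=28
Turnaround (C−A): P1=1  P2=14  P3=21  P4=7  P5=3  P6=28

7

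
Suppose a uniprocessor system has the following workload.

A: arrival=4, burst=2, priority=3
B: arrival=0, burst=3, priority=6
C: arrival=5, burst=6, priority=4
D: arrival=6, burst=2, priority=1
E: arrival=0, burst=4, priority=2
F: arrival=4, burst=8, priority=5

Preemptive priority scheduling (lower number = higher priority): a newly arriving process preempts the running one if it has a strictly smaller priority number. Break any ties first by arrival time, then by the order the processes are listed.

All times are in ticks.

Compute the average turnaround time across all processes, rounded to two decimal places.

10.00

Gantt: | E 0-4 | A 4-6 | D 6-8 | C 8-14 | F 14-22 | B 22-25 |
Completion: A=6  B=25  C=14  D=8  E=4  F=22
Turnaround (C−A): A=2  B=25  C=9  D=2  E=4  F=18
Turnaround times: A=2, B=25, C=9, D=2, E=4, F=18
Average turnaround = (2+25+9+2+4+18) / 6 = 60/6 = 10.00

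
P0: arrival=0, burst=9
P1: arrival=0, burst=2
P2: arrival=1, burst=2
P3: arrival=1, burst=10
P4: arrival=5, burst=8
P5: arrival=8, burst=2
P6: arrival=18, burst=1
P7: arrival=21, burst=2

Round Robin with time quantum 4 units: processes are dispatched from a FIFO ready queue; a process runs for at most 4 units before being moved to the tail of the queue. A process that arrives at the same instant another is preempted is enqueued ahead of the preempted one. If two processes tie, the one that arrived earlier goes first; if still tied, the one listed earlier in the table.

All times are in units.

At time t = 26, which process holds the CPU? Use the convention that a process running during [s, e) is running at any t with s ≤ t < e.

P0

Timeline: | P0 0-4 | P1 4-6 | P2 6-8 | P3 8-12 | P0 12-16 | P4 16-20 | P5 20-22 | P3 22-26 | P0 26-27 | P6 27-28 | P4 28-32 | P7 32-34 | P3 34-36 |
Completion: P0=27  P1=6  P2=8  P3=36  P4=32  P5=22  P6=28  P7=34
Turnaround (C−A): P0=27  P1=6  P2=7  P3=35  P4=27  P5=14  P6=10  P7=13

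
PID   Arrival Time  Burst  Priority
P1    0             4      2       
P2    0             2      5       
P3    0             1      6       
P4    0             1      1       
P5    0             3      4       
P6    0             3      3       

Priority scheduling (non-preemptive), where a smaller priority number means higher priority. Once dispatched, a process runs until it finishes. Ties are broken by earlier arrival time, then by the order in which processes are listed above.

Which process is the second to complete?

Gantt: | P4 0-1 | P1 1-5 | P6 5-8 | P5 8-11 | P2 11-13 | P3 13-14 |
Completion: P1=5  P2=13  P3=14  P4=1  P5=11  P6=8
Finish order: P4 → P1 → P6 → P5 → P2 → P3

P1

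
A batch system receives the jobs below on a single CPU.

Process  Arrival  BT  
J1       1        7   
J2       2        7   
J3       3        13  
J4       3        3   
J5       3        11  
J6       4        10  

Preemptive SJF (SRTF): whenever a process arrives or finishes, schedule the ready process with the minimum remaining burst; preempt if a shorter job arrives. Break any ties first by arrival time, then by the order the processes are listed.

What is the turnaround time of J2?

16

Timeline: | idle 0-1 | J1 1-3 | J4 3-6 | J1 6-11 | J2 11-18 | J6 18-28 | J5 28-39 | J3 39-52 |
Completion: J1=11  J2=18  J3=52  J4=6  J5=39  J6=28
Turnaround (C−A): J1=10  J2=16  J3=49  J4=3  J5=36  J6=24
Turnaround(J2) = completion − arrival = 18 − 2 = 16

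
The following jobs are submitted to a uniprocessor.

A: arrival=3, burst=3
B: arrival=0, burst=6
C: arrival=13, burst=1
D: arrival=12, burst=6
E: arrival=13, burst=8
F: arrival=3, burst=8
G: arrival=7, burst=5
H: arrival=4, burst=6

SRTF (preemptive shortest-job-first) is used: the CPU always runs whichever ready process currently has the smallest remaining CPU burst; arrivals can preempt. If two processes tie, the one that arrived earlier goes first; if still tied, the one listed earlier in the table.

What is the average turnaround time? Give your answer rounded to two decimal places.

14.38

Timeline: | B 0-6 | A 6-9 | G 9-14 | C 14-15 | H 15-21 | D 21-27 | F 27-35 | E 35-43 |
Completion: A=9  B=6  C=15  D=27  E=43  F=35  G=14  H=21
Turnaround (C−A): A=6  B=6  C=2  D=15  E=30  F=32  G=7  H=17
Turnaround times: A=6, B=6, C=2, D=15, E=30, F=32, G=7, H=17
Average turnaround = (6+6+2+15+30+32+7+17) / 8 = 115/8 = 14.38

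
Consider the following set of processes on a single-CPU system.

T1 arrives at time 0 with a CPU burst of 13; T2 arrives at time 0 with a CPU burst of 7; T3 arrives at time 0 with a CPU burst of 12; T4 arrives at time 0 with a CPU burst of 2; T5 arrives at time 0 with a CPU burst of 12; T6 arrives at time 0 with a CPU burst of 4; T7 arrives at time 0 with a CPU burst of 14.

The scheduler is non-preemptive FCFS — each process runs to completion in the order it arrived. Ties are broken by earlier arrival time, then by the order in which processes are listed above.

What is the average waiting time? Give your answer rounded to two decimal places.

27.86

Schedule: | T1 0-13 | T2 13-20 | T3 20-32 | T4 32-34 | T5 34-46 | T6 46-50 | T7 50-64 |
Completion: T1=13  T2=20  T3=32  T4=34  T5=46  T6=50  T7=64
Waiting times: T1=0, T2=13, T3=20, T4=32, T5=34, T6=46, T7=50
Average waiting = (0+13+20+32+34+46+50) / 7 = 195/7 = 27.86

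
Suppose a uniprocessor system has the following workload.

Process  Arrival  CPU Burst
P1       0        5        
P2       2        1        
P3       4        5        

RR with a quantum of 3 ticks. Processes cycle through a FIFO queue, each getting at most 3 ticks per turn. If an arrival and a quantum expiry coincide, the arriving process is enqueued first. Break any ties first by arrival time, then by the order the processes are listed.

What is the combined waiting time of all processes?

4

Schedule: | P1 0-3 | P2 3-4 | P1 4-6 | P3 6-11 |
Completion: P1=6  P2=4  P3=11
Waiting = turnaround − burst: P1=1, P2=1, P3=2
Total waiting = 1 + 1 + 2 = 4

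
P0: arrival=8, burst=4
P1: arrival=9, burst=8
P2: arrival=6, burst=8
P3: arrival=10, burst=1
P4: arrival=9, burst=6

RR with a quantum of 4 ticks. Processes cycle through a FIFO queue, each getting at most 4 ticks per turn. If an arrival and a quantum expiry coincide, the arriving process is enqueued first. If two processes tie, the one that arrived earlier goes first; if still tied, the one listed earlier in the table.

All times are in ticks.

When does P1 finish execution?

Gantt: | idle 0-6 | P2 6-10 | P0 10-14 | P1 14-18 | P4 18-22 | P3 22-23 | P2 23-27 | P1 27-31 | P4 31-33 |
Completion: P0=14  P1=31  P2=27  P3=23  P4=33

31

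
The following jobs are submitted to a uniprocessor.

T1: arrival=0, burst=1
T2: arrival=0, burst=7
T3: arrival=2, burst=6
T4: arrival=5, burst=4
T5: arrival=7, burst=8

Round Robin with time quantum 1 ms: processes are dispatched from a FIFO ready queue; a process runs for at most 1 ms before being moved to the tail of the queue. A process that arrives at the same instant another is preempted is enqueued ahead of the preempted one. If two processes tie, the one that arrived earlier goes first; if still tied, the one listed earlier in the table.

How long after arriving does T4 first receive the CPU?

1

Timeline: | T1 0-1 | T2 1-2 | T3 2-3 | T2 3-4 | T3 4-5 | T2 5-6 | T4 6-7 | T3 7-8 | T2 8-9 | T5 9-10 | T4 10-11 | T3 11-12 | T2 12-13 | T5 13-14 | T4 14-15 | T3 15-16 | T2 16-17 | T5 17-18 | T4 18-19 | T3 19-20 | T2 20-21 | T5 21-26 |
Completion: T1=1  T2=21  T3=20  T4=19  T5=26
Response(T4) = first start − arrival = 6 − 5 = 1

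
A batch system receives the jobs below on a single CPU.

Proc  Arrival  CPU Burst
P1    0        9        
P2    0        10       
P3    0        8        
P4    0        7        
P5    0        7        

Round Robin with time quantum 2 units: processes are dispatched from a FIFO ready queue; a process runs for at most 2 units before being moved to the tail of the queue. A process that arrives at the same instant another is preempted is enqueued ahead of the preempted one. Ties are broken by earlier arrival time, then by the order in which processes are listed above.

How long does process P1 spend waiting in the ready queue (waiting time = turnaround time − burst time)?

30

Timeline: | P1 0-2 | P2 2-4 | P3 4-6 | P4 6-8 | P5 8-10 | P1 10-12 | P2 12-14 | P3 14-16 | P4 16-18 | P5 18-20 | P1 20-22 | P2 22-24 | P3 24-26 | P4 26-28 | P5 28-30 | P1 30-32 | P2 32-34 | P3 34-36 | P4 36-37 | P5 37-38 | P1 38-39 | P2 39-41 |
Completion: P1=39  P2=41  P3=36  P4=37  P5=38
Waiting(P1) = turnaround − burst = 39 − 9 = 30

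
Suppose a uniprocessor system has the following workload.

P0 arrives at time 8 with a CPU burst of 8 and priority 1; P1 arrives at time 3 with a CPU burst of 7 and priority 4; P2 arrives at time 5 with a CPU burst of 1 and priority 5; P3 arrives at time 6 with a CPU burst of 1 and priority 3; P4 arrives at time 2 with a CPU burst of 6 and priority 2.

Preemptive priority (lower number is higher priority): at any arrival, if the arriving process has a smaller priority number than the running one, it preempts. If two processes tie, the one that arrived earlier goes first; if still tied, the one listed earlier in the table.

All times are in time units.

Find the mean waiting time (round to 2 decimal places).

Gantt: | idle 0-2 | P4 2-8 | P0 8-16 | P3 16-17 | P1 17-24 | P2 24-25 |
Completion: P0=16  P1=24  P2=25  P3=17  P4=8
Turnaround (C−A): P0=8  P1=21  P2=20  P3=11  P4=6
Waiting times: P0=0, P1=14, P2=19, P3=10, P4=0
Average waiting = (0+14+19+10+0) / 5 = 43/5 = 8.60

8.60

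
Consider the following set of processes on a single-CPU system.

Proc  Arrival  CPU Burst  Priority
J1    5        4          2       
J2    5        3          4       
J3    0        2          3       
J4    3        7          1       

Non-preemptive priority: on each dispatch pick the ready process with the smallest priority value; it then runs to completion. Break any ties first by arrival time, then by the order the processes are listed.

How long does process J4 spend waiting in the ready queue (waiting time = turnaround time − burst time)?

0

Schedule: | J3 0-2 | idle 2-3 | J4 3-10 | J1 10-14 | J2 14-17 |
Completion: J1=14  J2=17  J3=2  J4=10
Turnaround (C−A): J1=9  J2=12  J3=2  J4=7
Waiting(J4) = turnaround − burst = 7 − 7 = 0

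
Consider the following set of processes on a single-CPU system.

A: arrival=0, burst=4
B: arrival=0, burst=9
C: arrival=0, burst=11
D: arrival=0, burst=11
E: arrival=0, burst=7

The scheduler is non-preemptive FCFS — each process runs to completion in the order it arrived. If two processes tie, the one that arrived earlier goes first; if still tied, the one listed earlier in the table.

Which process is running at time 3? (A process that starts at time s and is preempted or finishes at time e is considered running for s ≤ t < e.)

Schedule: | A 0-4 | B 4-13 | C 13-24 | D 24-35 | E 35-42 |
Completion: A=4  B=13  C=24  D=35  E=42
Turnaround (C−A): A=4  B=13  C=24  D=35  E=42

A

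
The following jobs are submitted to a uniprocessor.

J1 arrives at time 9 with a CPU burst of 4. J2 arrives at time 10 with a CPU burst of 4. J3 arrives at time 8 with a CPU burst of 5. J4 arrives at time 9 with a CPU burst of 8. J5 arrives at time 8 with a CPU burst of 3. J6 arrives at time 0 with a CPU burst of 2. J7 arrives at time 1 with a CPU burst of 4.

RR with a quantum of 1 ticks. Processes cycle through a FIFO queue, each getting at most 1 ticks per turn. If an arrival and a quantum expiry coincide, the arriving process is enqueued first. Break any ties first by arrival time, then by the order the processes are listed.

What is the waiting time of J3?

Timeline: | J6 0-1 | J7 1-2 | J6 2-3 | J7 3-6 | idle 6-8 | J3 8-9 | J5 9-10 | J1 10-11 | J4 11-12 | J3 12-13 | J2 13-14 | J5 14-15 | J1 15-16 | J4 16-17 | J3 17-18 | J2 18-19 | J5 19-20 | J1 20-21 | J4 21-22 | J3 22-23 | J2 23-24 | J1 24-25 | J4 25-26 | J3 26-27 | J2 27-28 | J4 28-32 |
Completion: J1=25  J2=28  J3=27  J4=32  J5=20  J6=3  J7=6
Turnaround (C−A): J1=16  J2=18  J3=19  J4=23  J5=12  J6=3  J7=5
Waiting(J3) = turnaround − burst = 19 − 5 = 14

14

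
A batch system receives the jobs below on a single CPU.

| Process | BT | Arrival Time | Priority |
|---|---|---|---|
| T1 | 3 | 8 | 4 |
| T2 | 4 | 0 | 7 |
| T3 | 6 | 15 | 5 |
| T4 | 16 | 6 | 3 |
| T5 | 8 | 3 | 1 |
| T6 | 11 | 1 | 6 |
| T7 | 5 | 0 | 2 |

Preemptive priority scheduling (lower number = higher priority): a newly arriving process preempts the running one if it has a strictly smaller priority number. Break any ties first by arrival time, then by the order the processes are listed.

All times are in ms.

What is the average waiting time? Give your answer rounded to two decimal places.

19.86

Schedule: | T7 0-3 | T5 3-11 | T7 11-13 | T4 13-29 | T1 29-32 | T3 32-38 | T6 38-49 | T2 49-53 |
Completion: T1=32  T2=53  T3=38  T4=29  T5=11  T6=49  T7=13
Waiting times: T1=21, T2=49, T3=17, T4=7, T5=0, T6=37, T7=8
Average waiting = (21+49+17+7+0+37+8) / 7 = 139/7 = 19.86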